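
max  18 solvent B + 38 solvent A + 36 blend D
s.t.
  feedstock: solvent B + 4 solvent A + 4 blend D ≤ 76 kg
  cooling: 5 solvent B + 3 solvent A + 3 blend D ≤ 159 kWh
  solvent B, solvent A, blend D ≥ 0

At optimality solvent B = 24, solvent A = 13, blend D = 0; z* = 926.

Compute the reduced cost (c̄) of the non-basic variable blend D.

-2

Both feedstock and cooling are binding at x*.
From A_Bᵀ y = c: 1·y_feedstock + 5·y_cooling = 18; 4·y_feedstock + 3·y_cooling = 38.
This yields shadow prices y_feedstock = 8, y_cooling = 2.
Reduced cost of blend D: c₃ − yᵀa₃ = 36 − (8·4 + 2·3) = 36 − 38 = -2.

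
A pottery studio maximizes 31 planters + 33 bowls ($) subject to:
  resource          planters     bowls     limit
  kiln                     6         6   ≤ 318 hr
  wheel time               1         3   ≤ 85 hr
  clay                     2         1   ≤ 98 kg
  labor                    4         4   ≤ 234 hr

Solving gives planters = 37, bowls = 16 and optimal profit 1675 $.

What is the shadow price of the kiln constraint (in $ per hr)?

Check each constraint at x*: kiln 318/318 (tight); wheel time 85/85 (tight); clay 90/98 (slack 8); labor 212/234 (slack 22).
By complementary slackness, y = 0 for the non-binding constraints.
From A_Bᵀ y = c: 6·y_kiln + 1·y_wheel time = 31; 6·y_kiln + 3·y_wheel time = 33.
→ y_kiln = 5 and y_wheel time = 1.
Shadow price of kiln = 5.

5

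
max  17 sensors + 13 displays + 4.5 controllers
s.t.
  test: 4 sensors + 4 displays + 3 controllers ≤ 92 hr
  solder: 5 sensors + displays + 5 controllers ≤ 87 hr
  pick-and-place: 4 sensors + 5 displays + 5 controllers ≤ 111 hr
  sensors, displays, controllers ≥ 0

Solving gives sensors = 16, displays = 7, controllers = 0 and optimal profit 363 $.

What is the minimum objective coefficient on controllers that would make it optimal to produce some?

14

Check each constraint at x*: test 92/92 (tight); solder 87/87 (tight); pick-and-place 99/111 (slack 12).
Slack constraints have shadow price 0 (complementary slackness).
Dual feasibility on the basic columns requires 4·y_test + 5·y_solder = 17, 4·y_test + 1·y_solder = 13.
→ y_test = 3 and y_solder = 1.
controllers enters the basis when its profit ≥ yᵀa₃ = 3·3 + 1·5 = 14.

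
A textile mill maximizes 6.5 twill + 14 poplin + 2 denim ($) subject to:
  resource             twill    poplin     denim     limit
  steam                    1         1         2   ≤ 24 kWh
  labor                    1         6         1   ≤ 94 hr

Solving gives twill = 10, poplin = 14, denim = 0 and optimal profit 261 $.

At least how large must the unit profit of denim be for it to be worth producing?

Check each constraint at x*: steam 24/24 (tight); labor 94/94 (tight).
The binding rows give the dual system: 1·y_steam + 1·y_labor = 6.5 and 1·y_steam + 6·y_labor = 14.
→ y_steam = 5 and y_labor = 1.5.
denim enters the basis when its profit ≥ yᵀa₃ = 5·2 + 1.5·1 = 11.5.

11.5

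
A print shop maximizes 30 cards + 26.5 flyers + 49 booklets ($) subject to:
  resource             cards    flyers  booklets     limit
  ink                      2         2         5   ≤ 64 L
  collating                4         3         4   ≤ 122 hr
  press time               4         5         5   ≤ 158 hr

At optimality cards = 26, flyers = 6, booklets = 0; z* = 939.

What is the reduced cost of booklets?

-5

At the optimum: ink uses 64 of 64 (binding); collating uses 122 of 122 (binding); press time uses 134 of 158 (slack = 24).
By complementary slackness, y = 0 for the non-binding constraint.
The binding rows give the dual system: 2·y_ink + 4·y_collating = 30 and 2·y_ink + 3·y_collating = 26.5.
Solving: y_ink = 8, y_collating = 3.5.
Reduced cost of booklets: c₃ − yᵀa₃ = 49 − (8·5 + 3.5·4) = 49 − 54 = -5.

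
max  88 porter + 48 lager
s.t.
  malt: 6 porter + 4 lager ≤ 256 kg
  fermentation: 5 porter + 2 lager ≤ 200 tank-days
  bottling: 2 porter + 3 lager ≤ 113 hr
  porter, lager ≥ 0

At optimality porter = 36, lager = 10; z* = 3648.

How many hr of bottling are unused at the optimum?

11

bottling used = 2·36 + 3·10 = 102; slack = 113 − 102 = 11.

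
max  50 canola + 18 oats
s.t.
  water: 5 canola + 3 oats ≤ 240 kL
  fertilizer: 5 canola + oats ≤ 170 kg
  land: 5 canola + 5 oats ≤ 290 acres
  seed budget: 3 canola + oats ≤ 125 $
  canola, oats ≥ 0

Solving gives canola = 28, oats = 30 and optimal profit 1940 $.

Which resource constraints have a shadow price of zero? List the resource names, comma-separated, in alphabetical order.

seed budget, water

water: 230/240 (slack 10)
fertilizer: 170/170 (binding)
land: 290/290 (binding)
seed budget: 114/125 (slack 11)
By complementary slackness, a constraint with positive slack has shadow price 0 → seed budget, water.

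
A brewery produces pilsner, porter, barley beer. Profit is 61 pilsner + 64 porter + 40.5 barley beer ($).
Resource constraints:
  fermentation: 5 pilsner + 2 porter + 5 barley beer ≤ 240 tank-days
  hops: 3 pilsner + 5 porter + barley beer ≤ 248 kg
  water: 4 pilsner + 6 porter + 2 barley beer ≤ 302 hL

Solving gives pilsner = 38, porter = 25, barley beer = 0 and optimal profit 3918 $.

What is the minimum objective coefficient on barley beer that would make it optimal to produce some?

43

Binding: fermentation and water. Non-binding: hops (9 unused).
Slack constraints have shadow price 0 (complementary slackness).
From A_Bᵀ y = c: 5·y_fermentation + 4·y_water = 61; 2·y_fermentation + 6·y_water = 64.
→ y_fermentation = 5 and y_water = 9.
barley beer enters the basis when its profit ≥ yᵀa₃ = 5·5 + 9·2 = 43.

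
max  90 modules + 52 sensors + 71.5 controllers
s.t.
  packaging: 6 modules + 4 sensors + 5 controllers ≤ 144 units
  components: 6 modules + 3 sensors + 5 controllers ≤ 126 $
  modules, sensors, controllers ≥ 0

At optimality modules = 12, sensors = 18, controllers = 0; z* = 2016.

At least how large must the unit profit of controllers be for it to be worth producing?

75

Both packaging and components are binding at x*.
Dual feasibility on the basic columns requires 6·y_packaging + 6·y_components = 90, 4·y_packaging + 3·y_components = 52.
Solving: y_packaging = 7, y_components = 8.
controllers enters the basis when its profit ≥ yᵀa₃ = 7·5 + 8·5 = 75.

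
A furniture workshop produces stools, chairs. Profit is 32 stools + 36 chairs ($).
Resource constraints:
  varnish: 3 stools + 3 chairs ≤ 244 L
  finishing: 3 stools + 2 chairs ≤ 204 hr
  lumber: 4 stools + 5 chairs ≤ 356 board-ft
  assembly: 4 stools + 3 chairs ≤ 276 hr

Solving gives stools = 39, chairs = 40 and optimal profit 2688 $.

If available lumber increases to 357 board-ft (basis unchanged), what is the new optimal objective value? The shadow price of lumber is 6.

2694

Δb = 1, so new z* = 2688 + (6)·(1) = 2688 + 6 = 2694.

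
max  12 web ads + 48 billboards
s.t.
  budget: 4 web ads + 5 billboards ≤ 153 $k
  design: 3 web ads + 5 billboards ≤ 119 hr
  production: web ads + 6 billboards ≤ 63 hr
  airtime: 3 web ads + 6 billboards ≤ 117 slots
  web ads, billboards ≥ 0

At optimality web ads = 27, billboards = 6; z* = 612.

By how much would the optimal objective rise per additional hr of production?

At the optimum: budget uses 138 of 153 (slack = 15); design uses 111 of 119 (slack = 8); production uses 63 of 63 (binding); airtime uses 117 of 117 (binding).
Slack constraints have shadow price 0 (complementary slackness).
Dual feasibility on the basic columns requires 1·y_production + 3·y_airtime = 12, 6·y_production + 6·y_airtime = 48.
→ y_production = 6 and y_airtime = 2.
Shadow price of production = 6.

6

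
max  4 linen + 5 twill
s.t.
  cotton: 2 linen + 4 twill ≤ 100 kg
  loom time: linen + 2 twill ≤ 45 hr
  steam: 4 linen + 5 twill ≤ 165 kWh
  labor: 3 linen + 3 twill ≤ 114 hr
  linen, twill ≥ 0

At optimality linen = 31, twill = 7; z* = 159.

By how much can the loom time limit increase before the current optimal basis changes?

5

Binding constraints: loom time, labor. The basis is B = [[1,2],[3,3]] with det -3.
Per unit increase in loom time, x* moves by d = (-1, 1).
The basis stays optimal until cotton becomes binding; allowable increase = 5 hr.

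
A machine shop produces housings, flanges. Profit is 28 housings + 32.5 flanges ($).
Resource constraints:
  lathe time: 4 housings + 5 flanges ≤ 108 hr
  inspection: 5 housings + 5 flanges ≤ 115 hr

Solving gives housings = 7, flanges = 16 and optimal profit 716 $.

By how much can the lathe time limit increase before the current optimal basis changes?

Binding constraints: lathe time, inspection. The basis is B = [[4,5],[5,5]] with det -5.
Per unit increase in lathe time, x* moves by d = (-1, 1).
The basis stays optimal until housings reaches 0; allowable increase = 7 hr.

7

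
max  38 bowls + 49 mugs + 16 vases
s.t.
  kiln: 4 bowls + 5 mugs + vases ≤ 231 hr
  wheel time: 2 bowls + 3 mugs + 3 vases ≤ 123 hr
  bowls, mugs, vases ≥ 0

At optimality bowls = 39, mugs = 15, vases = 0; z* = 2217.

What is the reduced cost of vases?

Both kiln and wheel time are binding at x*.
Dual feasibility on the basic columns requires 4·y_kiln + 2·y_wheel time = 38, 5·y_kiln + 3·y_wheel time = 49.
Solving: y_kiln = 8, y_wheel time = 3.
Reduced cost of vases: c₃ − yᵀa₃ = 16 − (8·1 + 3·3) = 16 − 17 = -1.

-1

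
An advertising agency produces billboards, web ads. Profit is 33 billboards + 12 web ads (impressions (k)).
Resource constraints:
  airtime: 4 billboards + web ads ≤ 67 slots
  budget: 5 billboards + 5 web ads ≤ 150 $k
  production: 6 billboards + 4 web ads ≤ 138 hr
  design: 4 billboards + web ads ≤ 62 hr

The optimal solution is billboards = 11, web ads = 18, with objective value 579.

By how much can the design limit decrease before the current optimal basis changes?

5

Binding constraints: production, design. The basis is B = [[6,4],[4,1]] with det -10.
Per unit decrease in design, x* moves by d = (-0.4, 0.6).
The basis stays optimal until budget becomes binding; allowable decrease = 5 hr.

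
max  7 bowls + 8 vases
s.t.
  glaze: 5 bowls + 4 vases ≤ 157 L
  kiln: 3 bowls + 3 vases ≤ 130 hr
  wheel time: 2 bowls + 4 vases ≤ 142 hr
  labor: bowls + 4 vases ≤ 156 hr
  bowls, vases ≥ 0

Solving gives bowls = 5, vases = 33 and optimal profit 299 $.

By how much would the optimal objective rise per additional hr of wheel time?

1

Binding: glaze and wheel time. Non-binding: kiln (16 unused), labor (19 unused).
Slack constraints have shadow price 0 (complementary slackness).
The binding rows give the dual system: 5·y_glaze + 2·y_wheel time = 7 and 4·y_glaze + 4·y_wheel time = 8.
→ y_glaze = 1 and y_wheel time = 1.
Shadow price of wheel time = 1.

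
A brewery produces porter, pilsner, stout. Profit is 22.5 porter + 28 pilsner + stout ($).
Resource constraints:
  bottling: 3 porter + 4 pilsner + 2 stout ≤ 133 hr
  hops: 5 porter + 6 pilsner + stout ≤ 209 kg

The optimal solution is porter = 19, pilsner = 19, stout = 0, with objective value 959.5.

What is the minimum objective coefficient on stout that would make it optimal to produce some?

Check each constraint at x*: bottling 133/133 (tight); hops 209/209 (tight).
The binding rows give the dual system: 3·y_bottling + 5·y_hops = 22.5 and 4·y_bottling + 6·y_hops = 28.
Solving: y_bottling = 2.5, y_hops = 3.
stout enters the basis when its profit ≥ yᵀa₃ = 2.5·2 + 3·1 = 8.

8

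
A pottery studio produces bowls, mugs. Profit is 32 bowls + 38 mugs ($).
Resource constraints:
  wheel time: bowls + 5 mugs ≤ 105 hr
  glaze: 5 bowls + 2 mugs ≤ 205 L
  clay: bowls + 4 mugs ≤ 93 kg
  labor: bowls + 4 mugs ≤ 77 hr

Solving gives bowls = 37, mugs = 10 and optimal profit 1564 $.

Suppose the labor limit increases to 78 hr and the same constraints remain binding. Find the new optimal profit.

1571

Check each constraint at x*: wheel time 87/105 (slack 18); glaze 205/205 (tight); clay 77/93 (slack 16); labor 77/77 (tight).
Slack constraints have shadow price 0 (complementary slackness).
From A_Bᵀ y = c: 5·y_glaze + 1·y_labor = 32; 2·y_glaze + 4·y_labor = 38.
This yields shadow prices y_glaze = 5, y_labor = 7.
Δz = y_labor·Δb = 7 × (1) = 7, so new z* = 1564 + 7 = 1571.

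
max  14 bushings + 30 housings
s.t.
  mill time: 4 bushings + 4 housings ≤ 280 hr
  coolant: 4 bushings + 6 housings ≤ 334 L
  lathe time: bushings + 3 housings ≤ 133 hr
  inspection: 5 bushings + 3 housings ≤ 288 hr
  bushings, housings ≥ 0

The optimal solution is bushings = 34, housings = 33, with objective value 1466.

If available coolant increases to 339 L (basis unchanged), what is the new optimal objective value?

1476

At the optimum: mill time uses 268 of 280 (slack = 12); coolant uses 334 of 334 (binding); lathe time uses 133 of 133 (binding); inspection uses 269 of 288 (slack = 19).
Since mill time, inspection are not tight, their duals are 0.
From A_Bᵀ y = c: 4·y_coolant + 1·y_lathe time = 14; 6·y_coolant + 3·y_lathe time = 30.
This yields shadow prices y_coolant = 2, y_lathe time = 6.
Δz = y_coolant·Δb = 2 × (5) = 10, so new z* = 1466 + 10 = 1476.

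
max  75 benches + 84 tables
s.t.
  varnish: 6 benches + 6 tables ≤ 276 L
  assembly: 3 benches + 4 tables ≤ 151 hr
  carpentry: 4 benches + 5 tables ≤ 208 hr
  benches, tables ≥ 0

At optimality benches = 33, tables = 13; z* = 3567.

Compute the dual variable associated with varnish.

8

Binding: varnish and assembly. Non-binding: carpentry (11 unused).
Since carpentry is not tight, its dual is 0.
The binding rows give the dual system: 6·y_varnish + 3·y_assembly = 75 and 6·y_varnish + 4·y_assembly = 84.
→ y_varnish = 8 and y_assembly = 9.
Shadow price of varnish = 8.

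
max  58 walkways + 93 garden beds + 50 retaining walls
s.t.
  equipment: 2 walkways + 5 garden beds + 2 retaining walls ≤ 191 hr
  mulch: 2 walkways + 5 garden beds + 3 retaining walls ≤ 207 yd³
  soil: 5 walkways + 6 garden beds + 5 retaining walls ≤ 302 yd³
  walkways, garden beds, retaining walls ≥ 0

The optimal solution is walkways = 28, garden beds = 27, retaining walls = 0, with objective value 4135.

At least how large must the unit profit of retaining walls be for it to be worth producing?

At the optimum: equipment uses 191 of 191 (binding); mulch uses 191 of 207 (slack = 16); soil uses 302 of 302 (binding).
By complementary slackness, y = 0 for the non-binding constraint.
The binding rows give the dual system: 2·y_equipment + 5·y_soil = 58 and 5·y_equipment + 6·y_soil = 93.
This yields shadow prices y_equipment = 9, y_soil = 8.
retaining walls enters the basis when its profit ≥ yᵀa₃ = 9·2 + 8·5 = 58.

58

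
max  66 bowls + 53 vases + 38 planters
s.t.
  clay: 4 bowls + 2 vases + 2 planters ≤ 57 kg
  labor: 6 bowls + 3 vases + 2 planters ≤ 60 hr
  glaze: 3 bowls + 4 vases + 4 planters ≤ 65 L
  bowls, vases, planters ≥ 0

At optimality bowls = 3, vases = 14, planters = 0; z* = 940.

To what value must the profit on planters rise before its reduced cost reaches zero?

46

At the optimum: clay uses 40 of 57 (slack = 17); labor uses 60 of 60 (binding); glaze uses 65 of 65 (binding).
Slack constraints have shadow price 0 (complementary slackness).
The binding rows give the dual system: 6·y_labor + 3·y_glaze = 66 and 3·y_labor + 4·y_glaze = 53.
→ y_labor = 7 and y_glaze = 8.
planters enters the basis when its profit ≥ yᵀa₃ = 7·2 + 8·4 = 46.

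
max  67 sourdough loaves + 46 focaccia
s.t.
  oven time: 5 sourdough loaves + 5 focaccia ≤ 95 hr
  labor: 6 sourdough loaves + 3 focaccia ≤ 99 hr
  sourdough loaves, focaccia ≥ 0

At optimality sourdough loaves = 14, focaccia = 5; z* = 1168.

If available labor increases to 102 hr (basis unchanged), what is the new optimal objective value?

Both oven time and labor are binding at x*.
Dual feasibility on the basic columns requires 5·y_oven time + 6·y_labor = 67, 5·y_oven time + 3·y_labor = 46.
This yields shadow prices y_oven time = 5, y_labor = 7.
Δz = y_labor·Δb = 7 × (3) = 21, so new z* = 1168 + 21 = 1189.

1189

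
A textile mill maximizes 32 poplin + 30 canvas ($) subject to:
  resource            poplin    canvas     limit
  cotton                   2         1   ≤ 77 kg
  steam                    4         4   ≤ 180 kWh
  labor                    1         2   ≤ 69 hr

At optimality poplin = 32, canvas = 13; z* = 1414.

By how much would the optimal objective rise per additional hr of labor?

0

At the optimum: cotton uses 77 of 77 (binding); steam uses 180 of 180 (binding); labor uses 58 of 69 (slack = 11).
By complementary slackness, y = 0 for the non-binding constraint.
Dual feasibility on the basic columns requires 2·y_cotton + 4·y_steam = 32, 1·y_cotton + 4·y_steam = 30.
→ y_cotton = 2 and y_steam = 7.
Shadow price of labor = 0.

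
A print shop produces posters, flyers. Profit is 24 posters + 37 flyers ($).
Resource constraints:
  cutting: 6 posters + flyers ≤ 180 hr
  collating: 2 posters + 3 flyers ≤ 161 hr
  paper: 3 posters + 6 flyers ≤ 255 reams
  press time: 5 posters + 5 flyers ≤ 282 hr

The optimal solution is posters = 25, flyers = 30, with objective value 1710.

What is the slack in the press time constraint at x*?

press time used = 5·25 + 5·30 = 275; slack = 282 − 275 = 7.

7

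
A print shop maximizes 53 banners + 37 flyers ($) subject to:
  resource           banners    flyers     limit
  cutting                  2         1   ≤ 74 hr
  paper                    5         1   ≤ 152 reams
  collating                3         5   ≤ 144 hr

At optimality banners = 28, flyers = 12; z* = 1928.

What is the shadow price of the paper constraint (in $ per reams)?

Binding: paper and collating. Non-binding: cutting (6 unused).
Since cutting is not tight, its dual is 0.
From A_Bᵀ y = c: 5·y_paper + 3·y_collating = 53; 1·y_paper + 5·y_collating = 37.
Solving: y_paper = 7, y_collating = 6.
Shadow price of paper = 7.

7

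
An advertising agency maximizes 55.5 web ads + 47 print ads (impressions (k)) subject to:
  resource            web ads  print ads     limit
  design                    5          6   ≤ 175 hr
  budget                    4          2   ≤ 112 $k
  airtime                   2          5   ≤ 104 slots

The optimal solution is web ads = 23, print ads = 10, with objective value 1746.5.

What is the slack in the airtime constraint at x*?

airtime used = 2·23 + 5·10 = 96; slack = 104 − 96 = 8.

8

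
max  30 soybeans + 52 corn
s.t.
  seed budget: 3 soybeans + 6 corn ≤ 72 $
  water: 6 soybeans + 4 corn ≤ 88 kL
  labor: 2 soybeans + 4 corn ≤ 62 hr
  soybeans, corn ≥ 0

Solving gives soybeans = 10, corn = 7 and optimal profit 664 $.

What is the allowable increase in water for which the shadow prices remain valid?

Binding constraints: seed budget, water. The basis is B = [[3,6],[6,4]] with det -24.
Per unit increase in water, x* moves by d = (0.25, -0.125).
The basis stays optimal until corn reaches 0; allowable increase = 56 kL.

56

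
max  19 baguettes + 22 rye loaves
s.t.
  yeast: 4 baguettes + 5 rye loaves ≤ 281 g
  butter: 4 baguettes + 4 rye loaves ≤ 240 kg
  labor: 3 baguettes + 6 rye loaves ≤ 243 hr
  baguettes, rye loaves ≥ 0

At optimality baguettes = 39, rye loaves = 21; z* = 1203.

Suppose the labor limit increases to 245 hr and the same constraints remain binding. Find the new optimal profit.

Check each constraint at x*: yeast 261/281 (slack 20); butter 240/240 (tight); labor 243/243 (tight).
Slack constraints have shadow price 0 (complementary slackness).
From A_Bᵀ y = c: 4·y_butter + 3·y_labor = 19; 4·y_butter + 6·y_labor = 22.
Solving: y_butter = 4, y_labor = 1.
Δz = y_labor·Δb = 1 × (2) = 2, so new z* = 1203 + 2 = 1205.

1205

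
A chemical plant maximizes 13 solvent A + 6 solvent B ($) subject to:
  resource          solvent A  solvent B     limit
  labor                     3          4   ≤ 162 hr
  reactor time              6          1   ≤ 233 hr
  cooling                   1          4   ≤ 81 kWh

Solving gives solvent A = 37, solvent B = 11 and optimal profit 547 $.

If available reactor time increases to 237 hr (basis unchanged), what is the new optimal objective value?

555

Binding: reactor time and cooling. Non-binding: labor (7 unused).
Slack constraints have shadow price 0 (complementary slackness).
From A_Bᵀ y = c: 6·y_reactor time + 1·y_cooling = 13; 1·y_reactor time + 4·y_cooling = 6.
Solving: y_reactor time = 2, y_cooling = 1.
Δz = y_reactor time·Δb = 2 × (4) = 8, so new z* = 547 + 8 = 555.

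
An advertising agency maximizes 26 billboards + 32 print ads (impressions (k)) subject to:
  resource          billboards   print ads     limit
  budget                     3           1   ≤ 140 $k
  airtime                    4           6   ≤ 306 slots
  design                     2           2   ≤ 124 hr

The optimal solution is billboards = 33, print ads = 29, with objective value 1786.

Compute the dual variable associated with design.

Binding: airtime and design. Non-binding: budget (12 unused).
Since budget is not tight, its dual is 0.
The binding rows give the dual system: 4·y_airtime + 2·y_design = 26 and 6·y_airtime + 2·y_design = 32.
This yields shadow prices y_airtime = 3, y_design = 7.
Shadow price of design = 7.

7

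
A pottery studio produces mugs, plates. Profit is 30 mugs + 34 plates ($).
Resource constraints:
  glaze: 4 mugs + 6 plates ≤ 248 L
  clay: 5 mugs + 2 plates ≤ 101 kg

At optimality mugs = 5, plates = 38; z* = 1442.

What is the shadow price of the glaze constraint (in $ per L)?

5

Check each constraint at x*: glaze 248/248 (tight); clay 101/101 (tight).
From A_Bᵀ y = c: 4·y_glaze + 5·y_clay = 30; 6·y_glaze + 2·y_clay = 34.
→ y_glaze = 5 and y_clay = 2.
Shadow price of glaze = 5.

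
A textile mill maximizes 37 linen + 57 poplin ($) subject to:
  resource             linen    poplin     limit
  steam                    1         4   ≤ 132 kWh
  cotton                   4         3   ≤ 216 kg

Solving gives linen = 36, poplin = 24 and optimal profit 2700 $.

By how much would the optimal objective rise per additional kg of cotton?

Both steam and cotton are binding at x*.
From A_Bᵀ y = c: 1·y_steam + 4·y_cotton = 37; 4·y_steam + 3·y_cotton = 57.
Solving: y_steam = 9, y_cotton = 7.
Shadow price of cotton = 7.

7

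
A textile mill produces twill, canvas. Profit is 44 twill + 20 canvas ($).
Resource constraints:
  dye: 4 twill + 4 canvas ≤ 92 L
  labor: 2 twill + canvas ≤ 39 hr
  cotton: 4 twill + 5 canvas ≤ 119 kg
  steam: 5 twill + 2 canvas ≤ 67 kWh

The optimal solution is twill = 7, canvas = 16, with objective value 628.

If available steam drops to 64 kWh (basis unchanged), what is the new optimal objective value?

Binding: dye and steam. Non-binding: labor (9 unused), cotton (11 unused).
Since labor, cotton are not tight, their duals are 0.
The binding rows give the dual system: 4·y_dye + 5·y_steam = 44 and 4·y_dye + 2·y_steam = 20.
→ y_dye = 1 and y_steam = 8.
Δz = y_steam·Δb = 8 × (-3) = -24, so new z* = 628 − 24 = 604.

604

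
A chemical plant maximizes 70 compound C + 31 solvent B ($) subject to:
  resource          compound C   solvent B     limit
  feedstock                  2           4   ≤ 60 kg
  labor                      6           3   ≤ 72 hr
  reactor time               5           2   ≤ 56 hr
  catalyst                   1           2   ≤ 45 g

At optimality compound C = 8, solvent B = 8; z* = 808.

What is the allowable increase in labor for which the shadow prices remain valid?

Binding constraints: labor, reactor time. The basis is B = [[6,3],[5,2]] with det -3.
Per unit increase in labor, x* moves by d = (-0.6667, 1.6667).
The basis stays optimal until feedstock becomes binding; allowable increase = 2.25 hr.

2.25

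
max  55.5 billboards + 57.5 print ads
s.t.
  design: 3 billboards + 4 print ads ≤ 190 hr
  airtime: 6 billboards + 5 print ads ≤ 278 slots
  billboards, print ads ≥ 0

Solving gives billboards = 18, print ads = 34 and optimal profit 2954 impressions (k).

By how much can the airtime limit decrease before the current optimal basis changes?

40.5

Binding constraints: design, airtime. The basis is B = [[3,4],[6,5]] with det -9.
Per unit decrease in airtime, x* moves by d = (-0.4444, 0.3333).
The basis stays optimal until billboards reaches 0; allowable decrease = 40.5 slots.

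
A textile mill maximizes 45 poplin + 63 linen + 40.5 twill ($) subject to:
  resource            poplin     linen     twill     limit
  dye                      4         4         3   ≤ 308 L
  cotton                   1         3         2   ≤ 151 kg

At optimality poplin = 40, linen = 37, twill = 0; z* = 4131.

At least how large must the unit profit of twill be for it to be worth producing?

45

At the optimum: dye uses 308 of 308 (binding); cotton uses 151 of 151 (binding).
From A_Bᵀ y = c: 4·y_dye + 1·y_cotton = 45; 4·y_dye + 3·y_cotton = 63.
→ y_dye = 9 and y_cotton = 9.
twill enters the basis when its profit ≥ yᵀa₃ = 9·3 + 9·2 = 45.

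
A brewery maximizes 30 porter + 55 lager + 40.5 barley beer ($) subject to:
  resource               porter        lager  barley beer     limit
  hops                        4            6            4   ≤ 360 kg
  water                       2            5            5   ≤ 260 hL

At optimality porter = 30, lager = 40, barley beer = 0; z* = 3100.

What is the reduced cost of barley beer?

At the optimum: hops uses 360 of 360 (binding); water uses 260 of 260 (binding).
The binding rows give the dual system: 4·y_hops + 2·y_water = 30 and 6·y_hops + 5·y_water = 55.
This yields shadow prices y_hops = 5, y_water = 5.
Reduced cost of barley beer: c₃ − yᵀa₃ = 40.5 − (5·4 + 5·5) = 40.5 − 45 = -4.5.

-4.5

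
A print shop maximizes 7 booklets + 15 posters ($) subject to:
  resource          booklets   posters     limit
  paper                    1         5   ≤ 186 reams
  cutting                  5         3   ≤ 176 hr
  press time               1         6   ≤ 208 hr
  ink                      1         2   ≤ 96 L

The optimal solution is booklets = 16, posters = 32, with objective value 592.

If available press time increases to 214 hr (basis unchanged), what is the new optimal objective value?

Binding: cutting and press time. Non-binding: paper (10 unused), ink (16 unused).
Slack constraints have shadow price 0 (complementary slackness).
Dual feasibility on the basic columns requires 5·y_cutting + 1·y_press time = 7, 3·y_cutting + 6·y_press time = 15.
This yields shadow prices y_cutting = 1, y_press time = 2.
Δz = y_press time·Δb = 2 × (6) = 12, so new z* = 592 + 12 = 604.

604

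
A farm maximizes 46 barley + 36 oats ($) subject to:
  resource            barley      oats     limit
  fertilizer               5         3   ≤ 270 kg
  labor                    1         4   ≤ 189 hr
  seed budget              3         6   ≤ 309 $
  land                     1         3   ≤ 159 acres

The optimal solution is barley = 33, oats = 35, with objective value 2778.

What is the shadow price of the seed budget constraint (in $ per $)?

Check each constraint at x*: fertilizer 270/270 (tight); labor 173/189 (slack 16); seed budget 309/309 (tight); land 138/159 (slack 21).
Slack constraints have shadow price 0 (complementary slackness).
Dual feasibility on the basic columns requires 5·y_fertilizer + 3·y_seed budget = 46, 3·y_fertilizer + 6·y_seed budget = 36.
→ y_fertilizer = 8 and y_seed budget = 2.
Shadow price of seed budget = 2.

2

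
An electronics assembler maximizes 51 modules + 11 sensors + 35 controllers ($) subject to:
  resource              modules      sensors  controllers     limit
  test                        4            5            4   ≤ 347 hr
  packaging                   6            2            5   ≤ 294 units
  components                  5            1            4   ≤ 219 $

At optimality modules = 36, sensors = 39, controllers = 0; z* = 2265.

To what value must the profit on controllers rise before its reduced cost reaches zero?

At the optimum: test uses 339 of 347 (slack = 8); packaging uses 294 of 294 (binding); components uses 219 of 219 (binding).
By complementary slackness, y = 0 for the non-binding constraint.
The binding rows give the dual system: 6·y_packaging + 5·y_components = 51 and 2·y_packaging + 1·y_components = 11.
Solving: y_packaging = 1, y_components = 9.
controllers enters the basis when its profit ≥ yᵀa₃ = 1·5 + 9·4 = 41.

41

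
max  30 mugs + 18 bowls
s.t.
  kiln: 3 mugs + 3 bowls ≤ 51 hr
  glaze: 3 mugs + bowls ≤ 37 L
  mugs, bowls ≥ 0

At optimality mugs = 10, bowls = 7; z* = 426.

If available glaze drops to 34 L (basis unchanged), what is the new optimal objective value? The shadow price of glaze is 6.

408

Δb = -3, so new z* = 426 + (6)·(-3) = 426 − 18 = 408.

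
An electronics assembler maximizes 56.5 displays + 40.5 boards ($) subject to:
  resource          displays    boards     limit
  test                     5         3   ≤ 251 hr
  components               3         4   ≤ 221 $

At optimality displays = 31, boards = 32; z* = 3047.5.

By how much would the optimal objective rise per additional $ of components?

3

Check each constraint at x*: test 251/251 (tight); components 221/221 (tight).
From A_Bᵀ y = c: 5·y_test + 3·y_components = 56.5; 3·y_test + 4·y_components = 40.5.
This yields shadow prices y_test = 9.5, y_components = 3.
Shadow price of components = 3.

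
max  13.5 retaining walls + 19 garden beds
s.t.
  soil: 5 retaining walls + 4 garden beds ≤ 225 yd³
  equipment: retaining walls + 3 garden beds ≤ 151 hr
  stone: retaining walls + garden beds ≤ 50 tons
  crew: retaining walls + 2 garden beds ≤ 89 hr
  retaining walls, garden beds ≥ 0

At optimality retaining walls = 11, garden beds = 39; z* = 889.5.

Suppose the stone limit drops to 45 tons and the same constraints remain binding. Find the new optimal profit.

Binding: stone and crew. Non-binding: soil (14 unused), equipment (23 unused).
By complementary slackness, y = 0 for the non-binding constraints.
From A_Bᵀ y = c: 1·y_stone + 1·y_crew = 13.5; 1·y_stone + 2·y_crew = 19.
→ y_stone = 8 and y_crew = 5.5.
Δz = y_stone·Δb = 8 × (-5) = -40, so new z* = 889.5 − 40 = 849.5.

849.5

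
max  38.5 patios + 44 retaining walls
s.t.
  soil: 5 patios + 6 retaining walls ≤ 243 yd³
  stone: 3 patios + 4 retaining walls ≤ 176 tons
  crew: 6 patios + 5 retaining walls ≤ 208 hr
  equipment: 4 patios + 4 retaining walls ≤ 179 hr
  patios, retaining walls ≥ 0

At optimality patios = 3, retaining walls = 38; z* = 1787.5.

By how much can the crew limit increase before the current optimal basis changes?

41.25

Binding constraints: soil, crew. The basis is B = [[5,6],[6,5]] with det -11.
Per unit increase in crew, x* moves by d = (0.5455, -0.4545).
The basis stays optimal until equipment becomes binding; allowable increase = 41.25 hr.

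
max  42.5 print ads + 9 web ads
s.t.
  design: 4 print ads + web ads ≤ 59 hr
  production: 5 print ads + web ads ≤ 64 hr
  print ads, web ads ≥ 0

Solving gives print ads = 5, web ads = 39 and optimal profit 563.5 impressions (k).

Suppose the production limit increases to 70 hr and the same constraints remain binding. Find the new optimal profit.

602.5

At the optimum: design uses 59 of 59 (binding); production uses 64 of 64 (binding).
Dual feasibility on the basic columns requires 4·y_design + 5·y_production = 42.5, 1·y_design + 1·y_production = 9.
This yields shadow prices y_design = 2.5, y_production = 6.5.
Δz = y_production·Δb = 6.5 × (6) = 39, so new z* = 563.5 + 39 = 602.5.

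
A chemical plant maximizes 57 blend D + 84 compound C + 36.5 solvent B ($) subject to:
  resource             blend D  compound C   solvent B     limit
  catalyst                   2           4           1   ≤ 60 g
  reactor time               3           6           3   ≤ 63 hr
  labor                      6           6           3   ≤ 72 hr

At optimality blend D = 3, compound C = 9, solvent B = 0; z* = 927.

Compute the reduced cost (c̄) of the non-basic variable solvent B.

-5.5

Check each constraint at x*: catalyst 42/60 (slack 18); reactor time 63/63 (tight); labor 72/72 (tight).
Slack constraints have shadow price 0 (complementary slackness).
From A_Bᵀ y = c: 3·y_reactor time + 6·y_labor = 57; 6·y_reactor time + 6·y_labor = 84.
Solving: y_reactor time = 9, y_labor = 5.
Reduced cost of solvent B: c₃ − yᵀa₃ = 36.5 − (9·3 + 5·3) = 36.5 − 42 = -5.5.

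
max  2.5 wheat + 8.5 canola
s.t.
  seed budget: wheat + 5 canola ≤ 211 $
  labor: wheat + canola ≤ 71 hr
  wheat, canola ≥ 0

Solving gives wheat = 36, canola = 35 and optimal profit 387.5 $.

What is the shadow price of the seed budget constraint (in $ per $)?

1.5

Both seed budget and labor are binding at x*.
Dual feasibility on the basic columns requires 1·y_seed budget + 1·y_labor = 2.5, 5·y_seed budget + 1·y_labor = 8.5.
→ y_seed budget = 1.5 and y_labor = 1.
Shadow price of seed budget = 1.5.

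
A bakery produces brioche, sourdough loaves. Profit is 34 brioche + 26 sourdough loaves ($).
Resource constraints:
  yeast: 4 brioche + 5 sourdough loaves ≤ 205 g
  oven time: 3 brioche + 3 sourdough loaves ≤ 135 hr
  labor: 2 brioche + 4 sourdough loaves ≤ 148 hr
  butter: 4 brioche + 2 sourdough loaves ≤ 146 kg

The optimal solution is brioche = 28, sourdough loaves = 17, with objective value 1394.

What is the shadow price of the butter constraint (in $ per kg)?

4

Binding: oven time and butter. Non-binding: yeast (8 unused), labor (24 unused).
Slack constraints have shadow price 0 (complementary slackness).
The binding rows give the dual system: 3·y_oven time + 4·y_butter = 34 and 3·y_oven time + 2·y_butter = 26.
This yields shadow prices y_oven time = 6, y_butter = 4.
Shadow price of butter = 4.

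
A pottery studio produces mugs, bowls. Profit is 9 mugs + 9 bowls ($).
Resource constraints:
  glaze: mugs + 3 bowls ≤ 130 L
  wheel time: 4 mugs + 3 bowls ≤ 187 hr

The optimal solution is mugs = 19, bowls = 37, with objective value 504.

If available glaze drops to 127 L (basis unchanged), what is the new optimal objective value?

Both glaze and wheel time are binding at x*.
From A_Bᵀ y = c: 1·y_glaze + 4·y_wheel time = 9; 3·y_glaze + 3·y_wheel time = 9.
→ y_glaze = 1 and y_wheel time = 2.
Δz = y_glaze·Δb = 1 × (-3) = -3, so new z* = 504 − 3 = 501.

501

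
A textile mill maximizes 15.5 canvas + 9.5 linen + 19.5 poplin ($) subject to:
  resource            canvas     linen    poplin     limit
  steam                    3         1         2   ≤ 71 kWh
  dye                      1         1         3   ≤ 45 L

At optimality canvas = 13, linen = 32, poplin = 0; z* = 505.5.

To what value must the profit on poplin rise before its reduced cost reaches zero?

At the optimum: steam uses 71 of 71 (binding); dye uses 45 of 45 (binding).
From A_Bᵀ y = c: 3·y_steam + 1·y_dye = 15.5; 1·y_steam + 1·y_dye = 9.5.
This yields shadow prices y_steam = 3, y_dye = 6.5.
poplin enters the basis when its profit ≥ yᵀa₃ = 3·2 + 6.5·3 = 25.5.

25.5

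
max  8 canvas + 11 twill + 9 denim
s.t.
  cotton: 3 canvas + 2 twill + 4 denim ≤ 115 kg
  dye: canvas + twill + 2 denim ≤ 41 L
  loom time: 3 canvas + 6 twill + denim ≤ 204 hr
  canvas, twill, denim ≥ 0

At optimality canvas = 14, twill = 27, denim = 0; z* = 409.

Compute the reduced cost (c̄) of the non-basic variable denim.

Binding: dye and loom time. Non-binding: cotton (19 unused).
By complementary slackness, y = 0 for the non-binding constraint.
Dual feasibility on the basic columns requires 1·y_dye + 3·y_loom time = 8, 1·y_dye + 6·y_loom time = 11.
Solving: y_dye = 5, y_loom time = 1.
Reduced cost of denim: c₃ − yᵀa₃ = 9 − (5·2 + 1·1) = 9 − 11 = -2.

-2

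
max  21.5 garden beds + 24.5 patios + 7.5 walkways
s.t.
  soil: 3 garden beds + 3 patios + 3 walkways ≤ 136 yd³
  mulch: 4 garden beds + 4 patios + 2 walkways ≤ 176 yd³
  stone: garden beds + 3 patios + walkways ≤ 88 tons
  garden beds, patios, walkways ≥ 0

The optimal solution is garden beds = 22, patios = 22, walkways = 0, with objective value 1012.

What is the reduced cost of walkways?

-4

Binding: mulch and stone. Non-binding: soil (4 unused).
By complementary slackness, y = 0 for the non-binding constraint.
From A_Bᵀ y = c: 4·y_mulch + 1·y_stone = 21.5; 4·y_mulch + 3·y_stone = 24.5.
→ y_mulch = 5 and y_stone = 1.5.
Reduced cost of walkways: c₃ − yᵀa₃ = 7.5 − (5·2 + 1.5·1) = 7.5 − 11.5 = -4.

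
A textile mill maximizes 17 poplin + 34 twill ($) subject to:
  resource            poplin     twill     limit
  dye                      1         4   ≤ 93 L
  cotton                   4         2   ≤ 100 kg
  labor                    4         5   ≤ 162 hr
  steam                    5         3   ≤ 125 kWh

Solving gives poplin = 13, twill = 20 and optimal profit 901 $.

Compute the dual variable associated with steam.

Binding: dye and steam. Non-binding: cotton (8 unused), labor (10 unused).
By complementary slackness, y = 0 for the non-binding constraints.
The binding rows give the dual system: 1·y_dye + 5·y_steam = 17 and 4·y_dye + 3·y_steam = 34.
→ y_dye = 7 and y_steam = 2.
Shadow price of steam = 2.

2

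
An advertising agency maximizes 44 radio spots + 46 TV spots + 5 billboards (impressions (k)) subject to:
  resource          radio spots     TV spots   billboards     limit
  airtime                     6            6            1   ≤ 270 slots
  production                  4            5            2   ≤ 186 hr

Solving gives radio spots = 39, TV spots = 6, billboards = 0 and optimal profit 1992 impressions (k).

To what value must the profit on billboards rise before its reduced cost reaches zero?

Check each constraint at x*: airtime 270/270 (tight); production 186/186 (tight).
Dual feasibility on the basic columns requires 6·y_airtime + 4·y_production = 44, 6·y_airtime + 5·y_production = 46.
This yields shadow prices y_airtime = 6, y_production = 2.
billboards enters the basis when its profit ≥ yᵀa₃ = 6·1 + 2·2 = 10.

10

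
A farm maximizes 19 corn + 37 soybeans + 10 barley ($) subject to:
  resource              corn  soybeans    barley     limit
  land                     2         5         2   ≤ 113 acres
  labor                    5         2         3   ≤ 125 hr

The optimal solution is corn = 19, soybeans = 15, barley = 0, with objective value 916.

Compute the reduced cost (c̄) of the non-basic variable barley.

-7

Check each constraint at x*: land 113/113 (tight); labor 125/125 (tight).
From A_Bᵀ y = c: 2·y_land + 5·y_labor = 19; 5·y_land + 2·y_labor = 37.
Solving: y_land = 7, y_labor = 1.
Reduced cost of barley: c₃ − yᵀa₃ = 10 − (7·2 + 1·3) = 10 − 17 = -7.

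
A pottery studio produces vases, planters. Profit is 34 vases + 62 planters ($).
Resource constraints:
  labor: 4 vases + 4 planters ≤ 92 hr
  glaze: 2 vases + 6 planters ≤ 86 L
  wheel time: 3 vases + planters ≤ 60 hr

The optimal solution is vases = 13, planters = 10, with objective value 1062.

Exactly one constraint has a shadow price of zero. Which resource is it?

wheel time

labor: 92/92 (binding)
glaze: 86/86 (binding)
wheel time: 49/60 (slack 11)
By complementary slackness, a constraint with positive slack has shadow price 0 → wheel time.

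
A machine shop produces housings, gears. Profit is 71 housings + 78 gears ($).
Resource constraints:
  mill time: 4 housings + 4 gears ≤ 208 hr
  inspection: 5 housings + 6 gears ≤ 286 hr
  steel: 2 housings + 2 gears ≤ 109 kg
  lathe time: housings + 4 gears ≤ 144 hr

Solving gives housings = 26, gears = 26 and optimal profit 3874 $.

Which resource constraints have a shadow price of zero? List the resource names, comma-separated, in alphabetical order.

mill time: 208/208 (binding)
inspection: 286/286 (binding)
steel: 104/109 (slack 5)
lathe time: 130/144 (slack 14)
By complementary slackness, a constraint with positive slack has shadow price 0 → lathe time, steel.

lathe time, steel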